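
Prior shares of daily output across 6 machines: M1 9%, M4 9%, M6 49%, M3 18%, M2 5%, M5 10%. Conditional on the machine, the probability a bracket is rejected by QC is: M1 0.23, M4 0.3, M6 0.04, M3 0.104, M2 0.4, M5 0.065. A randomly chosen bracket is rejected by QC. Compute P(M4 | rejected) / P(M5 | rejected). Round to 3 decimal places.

Unnormalized posteriors (prior × likelihood):
  M1: 0.09 × 0.23 = 0.0207
  M4: 0.09 × 0.3 = 0.027
  M6: 0.49 × 0.04 = 0.0196
  M3: 0.18 × 0.104 = 0.01872
  M2: 0.05 × 0.4 = 0.02
  M5: 0.1 × 0.065 = 0.0065
Sum = 0.11252.
The ratio is 0.027 / 0.0065 (the normalizer cancels) = 4.154.

4.154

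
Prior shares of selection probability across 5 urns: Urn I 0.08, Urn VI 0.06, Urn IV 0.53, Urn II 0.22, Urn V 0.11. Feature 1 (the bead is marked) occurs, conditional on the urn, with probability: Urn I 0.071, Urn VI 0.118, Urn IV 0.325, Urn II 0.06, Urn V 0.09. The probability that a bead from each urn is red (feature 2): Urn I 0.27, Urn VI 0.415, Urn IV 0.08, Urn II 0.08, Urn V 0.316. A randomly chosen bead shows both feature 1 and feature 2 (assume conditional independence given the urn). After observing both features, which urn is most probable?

Urn IV

Unnormalized posteriors (prior × likelihood):
  Urn I: 0.08 × 0.071 × 0.27 = 0.0015336
  Urn VI: 0.06 × 0.118 × 0.415 = 0.0029382
  Urn IV: 0.53 × 0.325 × 0.08 = 0.01378
  Urn II: 0.22 × 0.06 × 0.08 = 0.001056
  Urn V: 0.11 × 0.09 × 0.316 = 0.0031284
Normalizing constant = 0.0224362.
Largest term belongs to Urn IV, so Urn IV is most probable.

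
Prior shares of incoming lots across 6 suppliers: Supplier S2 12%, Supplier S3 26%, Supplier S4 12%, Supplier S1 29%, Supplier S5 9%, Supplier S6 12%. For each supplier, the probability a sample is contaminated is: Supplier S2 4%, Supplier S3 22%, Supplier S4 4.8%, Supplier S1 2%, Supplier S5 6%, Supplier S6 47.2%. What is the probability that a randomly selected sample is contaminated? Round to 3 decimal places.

Compute prior × likelihood for every hypothesis:
  Supplier S2: 0.12 × 0.04 = 0.0048
  Supplier S3: 0.26 × 0.22 = 0.0572
  Supplier S4: 0.12 × 0.048 = 0.00576
  Supplier S1: 0.29 × 0.02 = 0.0058
  Supplier S5: 0.09 × 0.06 = 0.0054
  Supplier S6: 0.12 × 0.472 = 0.05664
P(contaminated) = 0.0048 + 0.0572 + 0.00576 + 0.0058 + 0.0054 + 0.05664 = 0.1356 → 0.136.

0.136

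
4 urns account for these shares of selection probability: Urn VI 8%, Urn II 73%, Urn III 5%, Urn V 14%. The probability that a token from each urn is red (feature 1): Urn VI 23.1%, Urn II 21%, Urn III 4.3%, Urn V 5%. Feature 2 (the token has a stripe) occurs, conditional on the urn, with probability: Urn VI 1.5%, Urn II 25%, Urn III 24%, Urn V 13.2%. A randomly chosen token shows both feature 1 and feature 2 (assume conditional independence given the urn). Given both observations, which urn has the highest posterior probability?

Urn II

Compute prior × likelihood for every hypothesis:
  Urn VI: 0.08 × 0.231 × 0.015 = 0.0002772
  Urn II: 0.73 × 0.21 × 0.25 = 0.038325
  Urn III: 0.05 × 0.043 × 0.24 = 0.000516
  Urn V: 0.14 × 0.05 × 0.132 = 0.000924
Sum = 0.0400422.
Largest term belongs to Urn II, so Urn II is most probable.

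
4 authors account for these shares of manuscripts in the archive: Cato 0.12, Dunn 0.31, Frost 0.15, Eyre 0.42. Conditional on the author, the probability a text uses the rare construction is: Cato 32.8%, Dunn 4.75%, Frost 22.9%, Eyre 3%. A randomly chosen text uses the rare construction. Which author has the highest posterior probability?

Cato

Unnormalized posteriors (prior × likelihood):
  Cato: 0.12 × 0.328 = 0.03936
  Dunn: 0.31 × 0.0475 = 0.014725
  Frost: 0.15 × 0.229 = 0.03435
  Eyre: 0.42 × 0.03 = 0.0126
Total = 0.101035.
Largest term belongs to Cato, so Cato is most probable.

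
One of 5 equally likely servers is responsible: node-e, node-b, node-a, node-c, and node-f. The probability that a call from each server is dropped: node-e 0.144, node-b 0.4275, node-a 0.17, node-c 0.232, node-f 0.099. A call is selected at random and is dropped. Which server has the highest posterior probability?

node-b

Since the prior is uniform, the posterior is proportional to the likelihood:
  node-e: 0.144
  node-b: 0.4275
  node-a: 0.17
  node-c: 0.232
  node-f: 0.099
Normalizing constant = 1.0725.
Largest term belongs to node-b, so node-b is most probable.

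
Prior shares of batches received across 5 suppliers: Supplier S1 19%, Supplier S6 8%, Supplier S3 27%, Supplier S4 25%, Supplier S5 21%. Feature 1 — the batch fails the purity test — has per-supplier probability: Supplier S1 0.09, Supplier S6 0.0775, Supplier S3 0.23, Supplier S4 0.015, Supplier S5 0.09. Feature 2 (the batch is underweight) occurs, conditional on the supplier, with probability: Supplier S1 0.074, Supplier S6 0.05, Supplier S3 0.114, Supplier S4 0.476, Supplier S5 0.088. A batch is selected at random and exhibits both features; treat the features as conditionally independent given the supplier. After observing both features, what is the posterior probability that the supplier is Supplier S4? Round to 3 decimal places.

Unnormalized posteriors (prior × likelihood):
  Supplier S1: 0.19 × 0.09 × 0.074 = 0.0012654
  Supplier S6: 0.08 × 0.0775 × 0.05 = 0.00031
  Supplier S3: 0.27 × 0.23 × 0.114 = 0.0070794
  Supplier S4: 0.25 × 0.015 × 0.476 = 0.001785
  Supplier S5: 0.21 × 0.09 × 0.088 = 0.0016632
Total = 0.012103.
P(Supplier S4 | evidence) = 0.001785 / 0.012103 ≈ 0.147.

0.147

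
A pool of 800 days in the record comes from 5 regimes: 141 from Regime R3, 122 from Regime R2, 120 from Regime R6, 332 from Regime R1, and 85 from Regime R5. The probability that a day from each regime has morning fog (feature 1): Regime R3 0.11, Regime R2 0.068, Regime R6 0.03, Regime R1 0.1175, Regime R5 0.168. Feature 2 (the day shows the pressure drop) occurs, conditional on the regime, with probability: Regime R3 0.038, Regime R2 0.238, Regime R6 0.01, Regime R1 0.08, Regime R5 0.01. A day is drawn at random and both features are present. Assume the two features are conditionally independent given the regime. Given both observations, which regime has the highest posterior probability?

Unnormalized posteriors (prior × likelihood):
  Regime R3: 0.17625 × 0.11 × 0.038 = 0.000736725
  Regime R2: 0.1525 × 0.068 × 0.238 = 0.00246806
  Regime R6: 0.15 × 0.03 × 0.01 = 0.000045
  Regime R1: 0.415 × 0.1175 × 0.08 = 0.003901
  Regime R5: 0.10625 × 0.168 × 0.01 = 0.0001785
Normalizing constant = 0.007329285.
Largest term belongs to Regime R1, so Regime R1 is most probable.

Regime R1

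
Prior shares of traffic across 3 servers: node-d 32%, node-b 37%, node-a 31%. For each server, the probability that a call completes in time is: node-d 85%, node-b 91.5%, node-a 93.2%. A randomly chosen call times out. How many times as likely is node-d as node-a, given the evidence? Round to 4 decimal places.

Taking complements, P(timeout | each) = node-d 0.15, node-b 0.085, node-a 0.068.
Compute prior × likelihood for every hypothesis:
  node-d: 0.32 × 0.15 = 0.048
  node-b: 0.37 × 0.085 = 0.03145
  node-a: 0.31 × 0.068 = 0.02108
Normalizing constant = 0.10053.
The ratio is 0.048 / 0.02108 (the normalizer cancels) = 2.2770.

2.2770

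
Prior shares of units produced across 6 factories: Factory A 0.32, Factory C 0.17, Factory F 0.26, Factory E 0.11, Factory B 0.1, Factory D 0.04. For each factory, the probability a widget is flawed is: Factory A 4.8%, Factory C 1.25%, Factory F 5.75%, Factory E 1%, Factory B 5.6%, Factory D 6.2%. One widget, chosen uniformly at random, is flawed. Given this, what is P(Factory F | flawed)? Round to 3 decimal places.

0.359

Prior × likelihood for each hypothesis:
  Factory A: 0.32 × 0.048 = 0.01536
  Factory C: 0.17 × 0.0125 = 0.002125
  Factory F: 0.26 × 0.0575 = 0.01495
  Factory E: 0.11 × 0.01 = 0.0011
  Factory B: 0.1 × 0.056 = 0.0056
  Factory D: 0.04 × 0.062 = 0.00248
Normalizing constant = 0.041615.
P(Factory F | evidence) = 0.01495 / 0.041615 ≈ 0.359.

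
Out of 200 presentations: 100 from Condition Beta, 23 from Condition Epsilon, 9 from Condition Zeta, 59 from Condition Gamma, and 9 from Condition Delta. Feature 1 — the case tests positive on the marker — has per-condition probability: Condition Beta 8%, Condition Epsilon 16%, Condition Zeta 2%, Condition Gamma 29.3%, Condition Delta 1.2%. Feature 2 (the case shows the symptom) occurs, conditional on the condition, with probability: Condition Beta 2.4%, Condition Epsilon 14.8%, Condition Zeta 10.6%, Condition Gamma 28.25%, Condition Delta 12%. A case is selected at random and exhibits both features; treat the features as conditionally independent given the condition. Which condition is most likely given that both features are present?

Condition Gamma

Compute prior × likelihood for every hypothesis:
  Condition Beta: 0.5 × 0.08 × 0.024 = 0.00096
  Condition Epsilon: 0.115 × 0.16 × 0.148 = 0.0027232
  Condition Zeta: 0.045 × 0.02 × 0.106 = 0.0000954
  Condition Gamma: 0.295 × 0.293 × 0.2825 = 0.0244178875
  Condition Delta: 0.045 × 0.012 × 0.12 = 0.0000648
Total = 0.0282612875.
Largest term belongs to Condition Gamma, so Condition Gamma is most probable.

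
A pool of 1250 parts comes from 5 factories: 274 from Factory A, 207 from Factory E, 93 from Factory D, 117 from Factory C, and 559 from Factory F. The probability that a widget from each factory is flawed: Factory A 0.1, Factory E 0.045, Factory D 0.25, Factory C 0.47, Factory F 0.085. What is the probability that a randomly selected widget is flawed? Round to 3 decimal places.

0.130

Prior × likelihood for each hypothesis:
  Factory A: 0.2192 × 0.1 = 0.02192
  Factory E: 0.1656 × 0.045 = 0.007452
  Factory D: 0.0744 × 0.25 = 0.0186
  Factory C: 0.0936 × 0.47 = 0.043992
  Factory F: 0.4472 × 0.085 = 0.038012
P(flawed) = 0.02192 + 0.007452 + 0.0186 + 0.043992 + 0.038012 = 0.129976 → 0.130.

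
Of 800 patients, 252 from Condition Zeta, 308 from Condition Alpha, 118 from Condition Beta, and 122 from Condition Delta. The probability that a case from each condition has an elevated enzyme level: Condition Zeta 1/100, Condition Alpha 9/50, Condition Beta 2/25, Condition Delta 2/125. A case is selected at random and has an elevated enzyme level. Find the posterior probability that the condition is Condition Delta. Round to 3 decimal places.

Unnormalized posteriors (prior × likelihood):
  Condition Zeta: 0.315 × 0.01 = 0.00315
  Condition Alpha: 0.385 × 0.18 = 0.0693
  Condition Beta: 0.1475 × 0.08 = 0.0118
  Condition Delta: 0.1525 × 0.016 = 0.00244
Total = 0.08669.
P(Condition Delta | evidence) = 0.00244 / 0.08669 ≈ 0.028.

0.028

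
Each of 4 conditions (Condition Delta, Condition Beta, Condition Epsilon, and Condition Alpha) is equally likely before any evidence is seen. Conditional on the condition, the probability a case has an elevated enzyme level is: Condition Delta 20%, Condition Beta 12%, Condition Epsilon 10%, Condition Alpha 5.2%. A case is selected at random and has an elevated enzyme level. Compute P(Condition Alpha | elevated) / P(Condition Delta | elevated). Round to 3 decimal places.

0.260

Since the prior is uniform, the posterior is proportional to the likelihood:
  Condition Delta: 0.2
  Condition Beta: 0.12
  Condition Epsilon: 0.1
  Condition Alpha: 0.052
Total = 0.472.
The ratio is 0.052 / 0.2 (the normalizer cancels) = 0.260.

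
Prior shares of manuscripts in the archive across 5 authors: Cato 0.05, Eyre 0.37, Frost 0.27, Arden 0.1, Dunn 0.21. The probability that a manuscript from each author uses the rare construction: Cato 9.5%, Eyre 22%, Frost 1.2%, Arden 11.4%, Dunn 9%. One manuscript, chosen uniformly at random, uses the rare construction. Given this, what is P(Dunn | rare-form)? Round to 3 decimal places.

0.158

Prior × likelihood for each hypothesis:
  Cato: 0.05 × 0.095 = 0.00475
  Eyre: 0.37 × 0.22 = 0.0814
  Frost: 0.27 × 0.012 = 0.00324
  Arden: 0.1 × 0.114 = 0.0114
  Dunn: 0.21 × 0.09 = 0.0189
Total = 0.11969.
P(Dunn | evidence) = 0.0189 / 0.11969 ≈ 0.158.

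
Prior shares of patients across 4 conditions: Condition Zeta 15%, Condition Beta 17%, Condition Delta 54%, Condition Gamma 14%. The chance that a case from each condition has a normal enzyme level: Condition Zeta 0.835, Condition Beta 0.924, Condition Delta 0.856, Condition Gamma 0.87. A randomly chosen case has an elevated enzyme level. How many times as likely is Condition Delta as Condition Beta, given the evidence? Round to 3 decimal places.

Taking complements, P(elevated | each) = Condition Zeta 0.165, Condition Beta 0.076, Condition Delta 0.144, Condition Gamma 0.13.
By Bayes' rule, posterior ∝ prior × likelihood:
  Condition Zeta: 0.15 × 0.165 = 0.02475
  Condition Beta: 0.17 × 0.076 = 0.01292
  Condition Delta: 0.54 × 0.144 = 0.07776
  Condition Gamma: 0.14 × 0.13 = 0.0182
Total = 0.13363.
The ratio is 0.07776 / 0.01292 (the normalizer cancels) = 6.019.

6.019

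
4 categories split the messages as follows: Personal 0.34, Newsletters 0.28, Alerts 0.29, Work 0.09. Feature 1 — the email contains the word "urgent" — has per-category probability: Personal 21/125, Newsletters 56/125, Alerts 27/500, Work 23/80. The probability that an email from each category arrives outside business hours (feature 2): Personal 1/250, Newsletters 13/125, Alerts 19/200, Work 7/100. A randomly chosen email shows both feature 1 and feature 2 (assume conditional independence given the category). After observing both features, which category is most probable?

Newsletters

Unnormalized posteriors (prior × likelihood):
  Personal: 0.34 × 0.168 × 0.004 = 0.00022848
  Newsletters: 0.28 × 0.448 × 0.104 = 0.01304576
  Alerts: 0.29 × 0.054 × 0.095 = 0.0014877
  Work: 0.09 × 0.2875 × 0.07 = 0.00181125
Total = 0.01657319.
Largest term belongs to Newsletters, so Newsletters is most probable.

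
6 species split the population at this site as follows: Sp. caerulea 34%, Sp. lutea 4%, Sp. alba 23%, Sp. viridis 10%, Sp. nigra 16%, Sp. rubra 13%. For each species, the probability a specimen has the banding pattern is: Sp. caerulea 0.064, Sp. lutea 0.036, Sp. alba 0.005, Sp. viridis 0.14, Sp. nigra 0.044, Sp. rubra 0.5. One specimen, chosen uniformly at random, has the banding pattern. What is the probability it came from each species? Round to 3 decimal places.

Sp. caerulea 0.197, Sp. lutea 0.013, Sp. alba 0.010, Sp. viridis 0.127, Sp. nigra 0.064, Sp. rubra 0.589

Unnormalized posteriors (prior × likelihood):
  Sp. caerulea: 0.34 × 0.064 = 0.02176
  Sp. lutea: 0.04 × 0.036 = 0.00144
  Sp. alba: 0.23 × 0.005 = 0.00115
  Sp. viridis: 0.1 × 0.14 = 0.014
  Sp. nigra: 0.16 × 0.044 = 0.00704
  Sp. rubra: 0.13 × 0.5 = 0.065
Sum = 0.11039.
P(Sp. caerulea | banded) = 0.02176/0.11039 ≈ 0.197
P(Sp. lutea | banded) = 0.00144/0.11039 ≈ 0.013
P(Sp. alba | banded) = 0.00115/0.11039 ≈ 0.010
P(Sp. viridis | banded) = 0.014/0.11039 ≈ 0.127
P(Sp. nigra | banded) = 0.00704/0.11039 ≈ 0.064
P(Sp. rubra | banded) = 0.065/0.11039 ≈ 0.589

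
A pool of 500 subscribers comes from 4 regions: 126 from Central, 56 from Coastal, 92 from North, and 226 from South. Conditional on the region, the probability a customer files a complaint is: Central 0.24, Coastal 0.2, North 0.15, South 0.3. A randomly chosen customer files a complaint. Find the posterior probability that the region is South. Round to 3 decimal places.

0.551

Compute prior × likelihood for every hypothesis:
  Central: 0.252 × 0.24 = 0.06048
  Coastal: 0.112 × 0.2 = 0.0224
  North: 0.184 × 0.15 = 0.0276
  South: 0.452 × 0.3 = 0.1356
Total = 0.24608.
P(South | evidence) = 0.1356 / 0.24608 ≈ 0.551.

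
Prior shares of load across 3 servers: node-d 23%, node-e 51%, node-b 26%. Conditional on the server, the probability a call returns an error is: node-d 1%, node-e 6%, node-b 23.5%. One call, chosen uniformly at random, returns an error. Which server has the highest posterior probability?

By Bayes' rule, posterior ∝ prior × likelihood:
  node-d: 0.23 × 0.01 = 0.0023
  node-e: 0.51 × 0.06 = 0.0306
  node-b: 0.26 × 0.235 = 0.0611
Normalizing constant = 0.094.
Largest term belongs to node-b, so node-b is most probable.

node-b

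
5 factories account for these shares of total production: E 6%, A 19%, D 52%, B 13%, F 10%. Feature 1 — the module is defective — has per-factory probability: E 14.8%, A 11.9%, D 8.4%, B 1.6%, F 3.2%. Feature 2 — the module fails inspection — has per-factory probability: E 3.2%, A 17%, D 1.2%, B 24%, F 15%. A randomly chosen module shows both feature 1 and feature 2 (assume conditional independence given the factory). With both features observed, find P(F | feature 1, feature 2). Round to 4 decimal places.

0.0852

Unnormalized posteriors (prior × likelihood):
  E: 0.06 × 0.148 × 0.032 = 0.00028416
  A: 0.19 × 0.119 × 0.17 = 0.0038437
  D: 0.52 × 0.084 × 0.012 = 0.00052416
  B: 0.13 × 0.016 × 0.24 = 0.0004992
  F: 0.1 × 0.032 × 0.15 = 0.00048
Normalizing constant = 0.00563122.
P(F | evidence) = 0.00048 / 0.00563122 ≈ 0.0852.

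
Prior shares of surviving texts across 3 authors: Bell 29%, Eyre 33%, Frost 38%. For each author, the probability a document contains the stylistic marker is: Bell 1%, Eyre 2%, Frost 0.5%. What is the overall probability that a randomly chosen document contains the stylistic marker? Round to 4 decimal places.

0.0114

Prior × likelihood for each hypothesis:
  Bell: 0.29 × 0.01 = 0.0029
  Eyre: 0.33 × 0.02 = 0.0066
  Frost: 0.38 × 0.005 = 0.0019
P(marker) = 0.0029 + 0.0066 + 0.0019 = 0.0114 → 0.0114.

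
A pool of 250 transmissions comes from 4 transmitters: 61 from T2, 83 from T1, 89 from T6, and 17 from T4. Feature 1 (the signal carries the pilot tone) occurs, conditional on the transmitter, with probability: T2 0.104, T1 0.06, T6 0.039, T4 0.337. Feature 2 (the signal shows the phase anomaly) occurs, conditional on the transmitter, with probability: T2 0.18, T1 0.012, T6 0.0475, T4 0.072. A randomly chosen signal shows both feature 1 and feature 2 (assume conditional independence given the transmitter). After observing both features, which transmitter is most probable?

By Bayes' rule, posterior ∝ prior × likelihood:
  T2: 0.244 × 0.104 × 0.18 = 0.00456768
  T1: 0.332 × 0.06 × 0.012 = 0.00023904
  T6: 0.356 × 0.039 × 0.0475 = 0.00065949
  T4: 0.068 × 0.337 × 0.072 = 0.001649952
Total = 0.007116162.
Largest term belongs to T2, so T2 is most probable.

T2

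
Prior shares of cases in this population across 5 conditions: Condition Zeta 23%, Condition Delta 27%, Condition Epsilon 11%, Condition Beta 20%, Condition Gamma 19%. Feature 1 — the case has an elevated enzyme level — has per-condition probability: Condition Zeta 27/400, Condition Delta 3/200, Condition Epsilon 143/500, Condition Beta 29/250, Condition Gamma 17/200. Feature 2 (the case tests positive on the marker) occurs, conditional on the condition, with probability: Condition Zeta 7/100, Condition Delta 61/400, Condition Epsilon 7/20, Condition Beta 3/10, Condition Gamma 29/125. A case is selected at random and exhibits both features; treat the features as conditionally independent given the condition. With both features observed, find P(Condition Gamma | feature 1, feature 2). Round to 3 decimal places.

Prior × likelihood for each hypothesis:
  Condition Zeta: 0.23 × 0.0675 × 0.07 = 0.00108675
  Condition Delta: 0.27 × 0.015 × 0.1525 = 0.000617625
  Condition Epsilon: 0.11 × 0.286 × 0.35 = 0.011011
  Condition Beta: 0.2 × 0.116 × 0.3 = 0.00696
  Condition Gamma: 0.19 × 0.085 × 0.232 = 0.0037468
Normalizing constant = 0.023422175.
P(Condition Gamma | evidence) = 0.0037468 / 0.023422175 ≈ 0.160.

0.160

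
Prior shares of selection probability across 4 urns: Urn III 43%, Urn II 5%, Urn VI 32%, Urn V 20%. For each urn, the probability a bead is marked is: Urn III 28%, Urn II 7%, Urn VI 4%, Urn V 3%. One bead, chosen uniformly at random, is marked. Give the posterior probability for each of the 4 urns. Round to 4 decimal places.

Urn III 0.8437, Urn II 0.0245, Urn VI 0.0897, Urn V 0.0420

By Bayes' rule, posterior ∝ prior × likelihood:
  Urn III: 0.43 × 0.28 = 0.1204
  Urn II: 0.05 × 0.07 = 0.0035
  Urn VI: 0.32 × 0.04 = 0.0128
  Urn V: 0.2 × 0.03 = 0.006
Normalizing constant = 0.1427.
P(Urn III | marked) = 0.1204/0.1427 ≈ 0.8437
P(Urn II | marked) = 0.0035/0.1427 ≈ 0.0245
P(Urn VI | marked) = 0.0128/0.1427 ≈ 0.0897
P(Urn V | marked) = 0.006/0.1427 ≈ 0.0420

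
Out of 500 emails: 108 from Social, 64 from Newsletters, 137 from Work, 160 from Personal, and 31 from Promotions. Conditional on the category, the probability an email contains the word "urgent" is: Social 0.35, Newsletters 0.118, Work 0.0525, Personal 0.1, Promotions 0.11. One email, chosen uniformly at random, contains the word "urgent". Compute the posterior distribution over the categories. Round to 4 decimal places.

Unnormalized posteriors (prior × likelihood):
  Social: 0.216 × 0.35 = 0.0756
  Newsletters: 0.128 × 0.118 = 0.015104
  Work: 0.274 × 0.0525 = 0.014385
  Personal: 0.32 × 0.1 = 0.032
  Promotions: 0.062 × 0.11 = 0.00682
Sum = 0.143909.
P(Social | urgent-flag) = 0.0756/0.143909 ≈ 0.5253
P(Newsletters | urgent-flag) = 0.015104/0.143909 ≈ 0.1050
P(Work | urgent-flag) = 0.014385/0.143909 ≈ 0.1000
P(Personal | urgent-flag) = 0.032/0.143909 ≈ 0.2224
P(Promotions | urgent-flag) = 0.00682/0.143909 ≈ 0.0474

Social 0.5253, Newsletters 0.1050, Work 0.1000, Personal 0.2224, Promotions 0.0474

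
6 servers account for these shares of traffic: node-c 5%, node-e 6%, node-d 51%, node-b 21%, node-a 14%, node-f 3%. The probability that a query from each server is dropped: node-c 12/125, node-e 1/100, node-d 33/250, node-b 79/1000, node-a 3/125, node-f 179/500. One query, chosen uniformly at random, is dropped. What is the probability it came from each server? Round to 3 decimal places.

By Bayes' rule, posterior ∝ prior × likelihood:
  node-c: 0.05 × 0.096 = 0.0048
  node-e: 0.06 × 0.01 = 0.0006
  node-d: 0.51 × 0.132 = 0.06732
  node-b: 0.21 × 0.079 = 0.01659
  node-a: 0.14 × 0.024 = 0.00336
  node-f: 0.03 × 0.358 = 0.01074
Sum = 0.10341.
P(node-c | dropped) = 0.0048/0.10341 ≈ 0.046
P(node-e | dropped) = 0.0006/0.10341 ≈ 0.006
P(node-d | dropped) = 0.06732/0.10341 ≈ 0.651
P(node-b | dropped) = 0.01659/0.10341 ≈ 0.160
P(node-a | dropped) = 0.00336/0.10341 ≈ 0.032
P(node-f | dropped) = 0.01074/0.10341 ≈ 0.104
(Check: 0.046+0.006+0.651+0.160+0.032+0.104 = 0.999.)

node-c 0.046, node-e 0.006, node-d 0.651, node-b 0.160, node-a 0.032, node-f 0.104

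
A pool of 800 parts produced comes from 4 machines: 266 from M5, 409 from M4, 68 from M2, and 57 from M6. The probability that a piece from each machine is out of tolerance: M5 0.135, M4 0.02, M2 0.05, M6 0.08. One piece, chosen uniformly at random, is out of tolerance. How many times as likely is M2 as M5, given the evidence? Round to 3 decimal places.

0.095

Prior × likelihood for each hypothesis:
  M5: 0.3325 × 0.135 = 0.0448875
  M4: 0.51125 × 0.02 = 0.010225
  M2: 0.085 × 0.05 = 0.00425
  M6: 0.07125 × 0.08 = 0.0057
Sum = 0.0650625.
The ratio is 0.00425 / 0.0448875 (the normalizer cancels) = 0.095.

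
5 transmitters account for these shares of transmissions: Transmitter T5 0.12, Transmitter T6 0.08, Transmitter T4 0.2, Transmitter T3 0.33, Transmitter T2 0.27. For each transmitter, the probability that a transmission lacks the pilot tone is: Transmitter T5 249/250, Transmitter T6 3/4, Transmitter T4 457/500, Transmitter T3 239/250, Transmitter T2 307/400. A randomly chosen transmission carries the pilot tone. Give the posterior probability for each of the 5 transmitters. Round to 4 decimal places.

Transmitter T5 0.0042, Transmitter T6 0.1740, Transmitter T4 0.1496, Transmitter T3 0.1263, Transmitter T2 0.5460

Taking complements, P(pilot | each) = Transmitter T5 0.004, Transmitter T6 0.25, Transmitter T4 0.086, Transmitter T3 0.044, Transmitter T2 0.2325.
Compute prior × likelihood for every hypothesis:
  Transmitter T5: 0.12 × 0.004 = 0.00048
  Transmitter T6: 0.08 × 0.25 = 0.02
  Transmitter T4: 0.2 × 0.086 = 0.0172
  Transmitter T3: 0.33 × 0.044 = 0.01452
  Transmitter T2: 0.27 × 0.2325 = 0.062775
Total = 0.114975.
P(Transmitter T5 | pilot) = 0.00048/0.114975 ≈ 0.0042
P(Transmitter T6 | pilot) = 0.02/0.114975 ≈ 0.1740
P(Transmitter T4 | pilot) = 0.0172/0.114975 ≈ 0.1496
P(Transmitter T3 | pilot) = 0.01452/0.114975 ≈ 0.1263
P(Transmitter T2 | pilot) = 0.062775/0.114975 ≈ 0.5460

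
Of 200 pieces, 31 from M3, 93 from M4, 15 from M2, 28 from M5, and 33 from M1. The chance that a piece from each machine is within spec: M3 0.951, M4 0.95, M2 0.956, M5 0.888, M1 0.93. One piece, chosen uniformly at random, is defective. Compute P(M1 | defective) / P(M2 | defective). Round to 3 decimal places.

3.500

Taking complements, P(defective | each) = M3 0.049, M4 0.05, M2 0.044, M5 0.112, M1 0.07.
Unnormalized posteriors (prior × likelihood):
  M3: 0.155 × 0.049 = 0.007595
  M4: 0.465 × 0.05 = 0.02325
  M2: 0.075 × 0.044 = 0.0033
  M5: 0.14 × 0.112 = 0.01568
  M1: 0.165 × 0.07 = 0.01155
Total = 0.061375.
The ratio is 0.01155 / 0.0033 (the normalizer cancels) = 3.500.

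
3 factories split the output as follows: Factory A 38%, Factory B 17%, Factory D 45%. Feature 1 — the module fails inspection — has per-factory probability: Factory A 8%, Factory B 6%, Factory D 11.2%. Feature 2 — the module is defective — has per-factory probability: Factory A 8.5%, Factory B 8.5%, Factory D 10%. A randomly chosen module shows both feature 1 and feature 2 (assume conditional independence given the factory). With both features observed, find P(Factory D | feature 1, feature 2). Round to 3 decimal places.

0.594

Unnormalized posteriors (prior × likelihood):
  Factory A: 0.38 × 0.08 × 0.085 = 0.002584
  Factory B: 0.17 × 0.06 × 0.085 = 0.000867
  Factory D: 0.45 × 0.112 × 0.1 = 0.00504
Total = 0.008491.
P(Factory D | evidence) = 0.00504 / 0.008491 ≈ 0.594.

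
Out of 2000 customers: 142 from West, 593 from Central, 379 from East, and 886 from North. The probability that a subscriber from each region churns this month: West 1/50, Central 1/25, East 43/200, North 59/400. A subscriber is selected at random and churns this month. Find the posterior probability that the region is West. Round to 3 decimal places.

Unnormalized posteriors (prior × likelihood):
  West: 0.071 × 0.02 = 0.00142
  Central: 0.2965 × 0.04 = 0.01186
  East: 0.1895 × 0.215 = 0.0407425
  North: 0.443 × 0.1475 = 0.0653425
Sum = 0.119365.
P(West | evidence) = 0.00142 / 0.119365 ≈ 0.012.

0.012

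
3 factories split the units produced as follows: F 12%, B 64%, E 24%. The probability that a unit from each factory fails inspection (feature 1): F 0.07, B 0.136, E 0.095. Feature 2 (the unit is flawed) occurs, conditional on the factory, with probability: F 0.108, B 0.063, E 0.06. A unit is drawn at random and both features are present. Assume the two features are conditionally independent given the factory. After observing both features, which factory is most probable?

Unnormalized posteriors (prior × likelihood):
  F: 0.12 × 0.07 × 0.108 = 0.0009072
  B: 0.64 × 0.136 × 0.063 = 0.00548352
  E: 0.24 × 0.095 × 0.06 = 0.001368
Normalizing constant = 0.00775872.
Largest term belongs to B, so B is most probable.

B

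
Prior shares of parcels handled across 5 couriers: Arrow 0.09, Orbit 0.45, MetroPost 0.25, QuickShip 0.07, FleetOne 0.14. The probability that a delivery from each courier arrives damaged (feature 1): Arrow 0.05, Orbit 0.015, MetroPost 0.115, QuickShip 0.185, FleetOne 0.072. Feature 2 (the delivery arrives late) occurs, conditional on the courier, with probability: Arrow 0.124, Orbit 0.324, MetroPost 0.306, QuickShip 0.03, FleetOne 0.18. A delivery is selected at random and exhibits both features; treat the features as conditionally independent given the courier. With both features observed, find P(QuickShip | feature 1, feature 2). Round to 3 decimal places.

By Bayes' rule, posterior ∝ prior × likelihood:
  Arrow: 0.09 × 0.05 × 0.124 = 0.000558
  Orbit: 0.45 × 0.015 × 0.324 = 0.002187
  MetroPost: 0.25 × 0.115 × 0.306 = 0.0087975
  QuickShip: 0.07 × 0.185 × 0.03 = 0.0003885
  FleetOne: 0.14 × 0.072 × 0.18 = 0.0018144
Normalizing constant = 0.0137454.
P(QuickShip | evidence) = 0.0003885 / 0.0137454 ≈ 0.028.

0.028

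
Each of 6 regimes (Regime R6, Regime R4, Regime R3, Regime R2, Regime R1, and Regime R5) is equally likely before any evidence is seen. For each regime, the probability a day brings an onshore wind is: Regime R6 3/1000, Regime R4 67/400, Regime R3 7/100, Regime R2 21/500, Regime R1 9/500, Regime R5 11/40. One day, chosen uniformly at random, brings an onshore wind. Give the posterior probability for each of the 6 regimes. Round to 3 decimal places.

Regime R6 0.005, Regime R4 0.291, Regime R3 0.122, Regime R2 0.073, Regime R1 0.031, Regime R5 0.478

Since the prior is uniform, the posterior is proportional to the likelihood:
  Regime R6: 0.003
  Regime R4: 0.1675
  Regime R3: 0.07
  Regime R2: 0.042
  Regime R1: 0.018
  Regime R5: 0.275
Normalizing constant = 0.5755.
P(Regime R6 | onshore) = 0.003/0.5755 ≈ 0.005
P(Regime R4 | onshore) = 0.1675/0.5755 ≈ 0.291
P(Regime R3 | onshore) = 0.07/0.5755 ≈ 0.122
P(Regime R2 | onshore) = 0.042/0.5755 ≈ 0.073
P(Regime R1 | onshore) = 0.018/0.5755 ≈ 0.031
P(Regime R5 | onshore) = 0.275/0.5755 ≈ 0.478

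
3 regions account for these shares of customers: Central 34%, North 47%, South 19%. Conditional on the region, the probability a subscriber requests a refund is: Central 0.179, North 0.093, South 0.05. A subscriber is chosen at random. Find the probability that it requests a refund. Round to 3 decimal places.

0.114

Unnormalized posteriors (prior × likelihood):
  Central: 0.34 × 0.179 = 0.06086
  North: 0.47 × 0.093 = 0.04371
  South: 0.19 × 0.05 = 0.0095
P(refund) = 0.06086 + 0.04371 + 0.0095 = 0.11407 → 0.114.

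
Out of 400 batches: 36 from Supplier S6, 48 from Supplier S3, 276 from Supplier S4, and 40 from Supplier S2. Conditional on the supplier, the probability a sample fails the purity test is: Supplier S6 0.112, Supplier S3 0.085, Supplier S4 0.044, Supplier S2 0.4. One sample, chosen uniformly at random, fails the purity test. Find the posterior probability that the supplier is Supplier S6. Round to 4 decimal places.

By Bayes' rule, posterior ∝ prior × likelihood:
  Supplier S6: 0.09 × 0.112 = 0.01008
  Supplier S3: 0.12 × 0.085 = 0.0102
  Supplier S4: 0.69 × 0.044 = 0.03036
  Supplier S2: 0.1 × 0.4 = 0.04
Sum = 0.09064.
P(Supplier S6 | evidence) = 0.01008 / 0.09064 ≈ 0.1112.

0.1112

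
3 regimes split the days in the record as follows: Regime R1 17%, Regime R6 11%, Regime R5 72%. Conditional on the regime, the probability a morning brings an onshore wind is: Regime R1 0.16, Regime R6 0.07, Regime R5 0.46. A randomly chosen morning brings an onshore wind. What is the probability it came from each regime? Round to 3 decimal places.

Regime R1 0.074, Regime R6 0.021, Regime R5 0.905

By Bayes' rule, posterior ∝ prior × likelihood:
  Regime R1: 0.17 × 0.16 = 0.0272
  Regime R6: 0.11 × 0.07 = 0.0077
  Regime R5: 0.72 × 0.46 = 0.3312
Normalizing constant = 0.3661.
P(Regime R1 | onshore) = 0.0272/0.3661 ≈ 0.074
P(Regime R6 | onshore) = 0.0077/0.3661 ≈ 0.021
P(Regime R5 | onshore) = 0.3312/0.3661 ≈ 0.905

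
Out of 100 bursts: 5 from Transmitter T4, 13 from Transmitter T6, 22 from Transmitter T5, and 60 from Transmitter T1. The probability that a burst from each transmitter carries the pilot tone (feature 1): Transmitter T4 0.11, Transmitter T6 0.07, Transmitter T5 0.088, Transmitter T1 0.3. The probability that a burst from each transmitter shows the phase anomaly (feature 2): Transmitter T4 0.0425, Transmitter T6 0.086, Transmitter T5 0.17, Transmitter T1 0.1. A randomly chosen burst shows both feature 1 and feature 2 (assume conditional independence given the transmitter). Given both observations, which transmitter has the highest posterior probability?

Transmitter T1

Unnormalized posteriors (prior × likelihood):
  Transmitter T4: 0.05 × 0.11 × 0.0425 = 0.00023375
  Transmitter T6: 0.13 × 0.07 × 0.086 = 0.0007826
  Transmitter T5: 0.22 × 0.088 × 0.17 = 0.0032912
  Transmitter T1: 0.6 × 0.3 × 0.1 = 0.018
Total = 0.02230755.
Largest term belongs to Transmitter T1, so Transmitter T1 is most probable.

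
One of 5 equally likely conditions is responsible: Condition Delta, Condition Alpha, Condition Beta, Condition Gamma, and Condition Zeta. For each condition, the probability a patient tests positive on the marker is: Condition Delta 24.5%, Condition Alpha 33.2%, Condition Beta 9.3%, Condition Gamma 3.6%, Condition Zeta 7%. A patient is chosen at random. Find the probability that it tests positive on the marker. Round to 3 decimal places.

0.155

With a uniform prior (1/5 each), posterior ∝ likelihood:
  Condition Delta: 0.245
  Condition Alpha: 0.332
  Condition Beta: 0.093
  Condition Gamma: 0.036
  Condition Zeta: 0.07
P(marker-positive) = (1/5) × (0.245 + 0.332 + 0.093 + 0.036 + 0.07) = 0.776/5 ≈ 0.155.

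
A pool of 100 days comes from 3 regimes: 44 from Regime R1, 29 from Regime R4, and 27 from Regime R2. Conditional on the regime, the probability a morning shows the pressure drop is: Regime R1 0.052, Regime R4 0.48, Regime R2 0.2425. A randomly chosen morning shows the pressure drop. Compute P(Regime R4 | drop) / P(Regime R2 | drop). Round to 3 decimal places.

Prior × likelihood for each hypothesis:
  Regime R1: 0.44 × 0.052 = 0.02288
  Regime R4: 0.29 × 0.48 = 0.1392
  Regime R2: 0.27 × 0.2425 = 0.065475
Sum = 0.227555.
The ratio is 0.1392 / 0.065475 (the normalizer cancels) = 2.126.

2.126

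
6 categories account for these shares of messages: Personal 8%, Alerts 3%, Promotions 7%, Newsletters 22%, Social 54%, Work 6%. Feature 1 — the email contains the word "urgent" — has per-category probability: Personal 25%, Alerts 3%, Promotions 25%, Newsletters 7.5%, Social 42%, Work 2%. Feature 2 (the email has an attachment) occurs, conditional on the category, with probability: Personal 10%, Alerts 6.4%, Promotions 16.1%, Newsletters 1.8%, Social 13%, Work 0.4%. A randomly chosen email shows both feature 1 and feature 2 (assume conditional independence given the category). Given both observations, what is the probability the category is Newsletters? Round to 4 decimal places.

Unnormalized posteriors (prior × likelihood):
  Personal: 0.08 × 0.25 × 0.1 = 0.002
  Alerts: 0.03 × 0.03 × 0.064 = 0.0000576
  Promotions: 0.07 × 0.25 × 0.161 = 0.0028175
  Newsletters: 0.22 × 0.075 × 0.018 = 0.000297
  Social: 0.54 × 0.42 × 0.13 = 0.029484
  Work: 0.06 × 0.02 × 0.004 = 0.0000048
Total = 0.0346609.
P(Newsletters | evidence) = 0.000297 / 0.0346609 ≈ 0.0086.

0.0086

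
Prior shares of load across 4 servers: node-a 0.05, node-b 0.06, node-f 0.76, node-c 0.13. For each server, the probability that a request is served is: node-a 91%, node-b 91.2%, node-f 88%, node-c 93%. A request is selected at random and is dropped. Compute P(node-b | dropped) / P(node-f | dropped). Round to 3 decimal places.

0.058

Taking complements, P(dropped | each) = node-a 0.09, node-b 0.088, node-f 0.12, node-c 0.07.
Compute prior × likelihood for every hypothesis:
  node-a: 0.05 × 0.09 = 0.0045
  node-b: 0.06 × 0.088 = 0.00528
  node-f: 0.76 × 0.12 = 0.0912
  node-c: 0.13 × 0.07 = 0.0091
Total = 0.11008.
The ratio is 0.00528 / 0.0912 (the normalizer cancels) = 0.058.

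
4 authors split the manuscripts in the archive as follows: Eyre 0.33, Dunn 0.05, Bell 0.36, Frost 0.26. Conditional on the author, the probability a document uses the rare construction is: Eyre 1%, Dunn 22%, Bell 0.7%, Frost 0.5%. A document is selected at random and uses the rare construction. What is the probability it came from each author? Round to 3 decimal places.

Eyre 0.182, Dunn 0.607, Bell 0.139, Frost 0.072

Compute prior × likelihood for every hypothesis:
  Eyre: 0.33 × 0.01 = 0.0033
  Dunn: 0.05 × 0.22 = 0.011
  Bell: 0.36 × 0.007 = 0.00252
  Frost: 0.26 × 0.005 = 0.0013
Normalizing constant = 0.01812.
P(Eyre | rare-form) = 0.0033/0.01812 ≈ 0.182
P(Dunn | rare-form) = 0.011/0.01812 ≈ 0.607
P(Bell | rare-form) = 0.00252/0.01812 ≈ 0.139
P(Frost | rare-form) = 0.0013/0.01812 ≈ 0.072
(Check: 0.182+0.607+0.139+0.072 = 1.000.)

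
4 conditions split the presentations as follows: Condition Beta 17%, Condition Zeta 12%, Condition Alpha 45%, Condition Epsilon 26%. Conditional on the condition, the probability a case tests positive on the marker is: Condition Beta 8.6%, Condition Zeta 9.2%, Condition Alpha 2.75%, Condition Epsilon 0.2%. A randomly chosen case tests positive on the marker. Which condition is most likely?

Condition Beta

Unnormalized posteriors (prior × likelihood):
  Condition Beta: 0.17 × 0.086 = 0.01462
  Condition Zeta: 0.12 × 0.092 = 0.01104
  Condition Alpha: 0.45 × 0.0275 = 0.012375
  Condition Epsilon: 0.26 × 0.002 = 0.00052
Sum = 0.038555.
Largest term belongs to Condition Beta, so Condition Beta is most probable.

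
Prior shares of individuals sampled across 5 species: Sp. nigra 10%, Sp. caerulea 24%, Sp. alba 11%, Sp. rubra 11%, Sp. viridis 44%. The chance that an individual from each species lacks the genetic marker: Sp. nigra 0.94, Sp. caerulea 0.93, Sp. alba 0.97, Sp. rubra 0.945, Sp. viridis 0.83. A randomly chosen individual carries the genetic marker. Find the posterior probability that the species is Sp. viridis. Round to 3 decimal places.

0.699

Taking complements, P(marker | each) = Sp. nigra 0.06, Sp. caerulea 0.07, Sp. alba 0.03, Sp. rubra 0.055, Sp. viridis 0.17.
By Bayes' rule, posterior ∝ prior × likelihood:
  Sp. nigra: 0.1 × 0.06 = 0.006
  Sp. caerulea: 0.24 × 0.07 = 0.0168
  Sp. alba: 0.11 × 0.03 = 0.0033
  Sp. rubra: 0.11 × 0.055 = 0.00605
  Sp. viridis: 0.44 × 0.17 = 0.0748
Total = 0.10695.
P(Sp. viridis | evidence) = 0.0748 / 0.10695 ≈ 0.699.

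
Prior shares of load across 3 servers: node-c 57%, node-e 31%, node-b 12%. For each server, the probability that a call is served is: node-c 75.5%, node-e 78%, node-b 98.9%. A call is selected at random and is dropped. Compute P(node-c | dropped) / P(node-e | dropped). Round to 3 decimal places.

Taking complements, P(dropped | each) = node-c 0.245, node-e 0.22, node-b 0.011.
Prior × likelihood for each hypothesis:
  node-c: 0.57 × 0.245 = 0.13965
  node-e: 0.31 × 0.22 = 0.0682
  node-b: 0.12 × 0.011 = 0.00132
Total = 0.20917.
The ratio is 0.13965 / 0.0682 (the normalizer cancels) = 2.048.

2.048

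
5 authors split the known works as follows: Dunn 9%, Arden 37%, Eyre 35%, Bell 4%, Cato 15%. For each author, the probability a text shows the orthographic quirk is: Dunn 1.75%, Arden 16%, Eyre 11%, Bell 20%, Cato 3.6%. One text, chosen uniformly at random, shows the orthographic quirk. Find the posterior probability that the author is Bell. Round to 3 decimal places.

Prior × likelihood for each hypothesis:
  Dunn: 0.09 × 0.0175 = 0.001575
  Arden: 0.37 × 0.16 = 0.0592
  Eyre: 0.35 × 0.11 = 0.0385
  Bell: 0.04 × 0.2 = 0.008
  Cato: 0.15 × 0.036 = 0.0054
Sum = 0.112675.
P(Bell | evidence) = 0.008 / 0.112675 ≈ 0.071.

0.071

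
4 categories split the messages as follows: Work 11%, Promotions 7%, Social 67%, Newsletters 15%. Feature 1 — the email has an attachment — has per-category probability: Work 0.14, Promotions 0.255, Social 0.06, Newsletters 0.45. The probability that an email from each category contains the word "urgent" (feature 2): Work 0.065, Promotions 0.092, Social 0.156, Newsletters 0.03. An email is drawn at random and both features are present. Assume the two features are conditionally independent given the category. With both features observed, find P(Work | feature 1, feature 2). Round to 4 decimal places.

0.0915

Unnormalized posteriors (prior × likelihood):
  Work: 0.11 × 0.14 × 0.065 = 0.001001
  Promotions: 0.07 × 0.255 × 0.092 = 0.0016422
  Social: 0.67 × 0.06 × 0.156 = 0.0062712
  Newsletters: 0.15 × 0.45 × 0.03 = 0.002025
Sum = 0.0109394.
P(Work | evidence) = 0.001001 / 0.0109394 ≈ 0.0915.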